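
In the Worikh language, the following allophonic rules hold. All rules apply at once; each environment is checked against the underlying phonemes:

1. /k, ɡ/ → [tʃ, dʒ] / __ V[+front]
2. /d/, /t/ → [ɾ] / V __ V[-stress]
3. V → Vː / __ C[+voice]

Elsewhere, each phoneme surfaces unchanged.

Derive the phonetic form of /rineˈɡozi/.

[riːneːˈɡoːzi]

/i/ meets the environment for rule 3 (before a voiced consonant) → [iː].
/e/ (between /n/ and /ɡ/): before a voiced consonant, so rule 3 applies → [eː].
/ɡ/ (between /e/ and /o/) fails the environment for rule 1, so it stays [ɡ].
/o/ (between /ɡ/ and /z/) occurs before a voiced consonant → [oː] by rule 3.
/i/ (word-final) is in the target of rule 3 but the environment (before a voiced consonant) is not met → [i].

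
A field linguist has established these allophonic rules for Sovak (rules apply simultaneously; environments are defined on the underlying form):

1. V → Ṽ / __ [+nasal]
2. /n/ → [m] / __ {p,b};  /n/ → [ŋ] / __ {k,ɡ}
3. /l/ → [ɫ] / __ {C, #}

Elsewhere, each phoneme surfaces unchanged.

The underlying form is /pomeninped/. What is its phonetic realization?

[põmẽnĩmped]

/p/ — not in any rule's target class → [p].
/o/ meets the environment for rule 1 (before a nasal consonant) → [õ].
/m/ (between /o/ and /e/): no rule targets it → [m].
Rule 1 applies to /e/ (between /m/ and /n/: before a nasal consonant) → [ẽ].
/n/ — between /e/ and /i/; rule 2 does not apply here → [n].
/i/ meets the environment for rule 1 (before a nasal consonant) → [ĩ].
/n/ (between /i/ and /p/) occurs before a labial or velar stop → [m] by rule 2.
/p/ stays [p].
/e/ (between /p/ and /d/) is in the target of rule 1 but the environment (before a nasal consonant) is not met → [e].
/d/ (word-final) is unaffected → [d].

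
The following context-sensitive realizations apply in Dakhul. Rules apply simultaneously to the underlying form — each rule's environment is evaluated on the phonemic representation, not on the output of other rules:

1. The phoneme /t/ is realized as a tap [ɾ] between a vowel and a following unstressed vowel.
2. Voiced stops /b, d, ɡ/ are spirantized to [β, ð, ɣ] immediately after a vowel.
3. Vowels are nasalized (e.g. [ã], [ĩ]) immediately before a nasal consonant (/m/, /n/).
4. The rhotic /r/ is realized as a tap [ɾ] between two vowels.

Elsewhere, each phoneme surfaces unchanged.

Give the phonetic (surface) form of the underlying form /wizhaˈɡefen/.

/w/ — not in any rule's target class → [w].
/i/ — between /w/ and /z/; rule 3 does not apply here → [i].
/z/ (between /i/ and /h/) is unaffected → [z].
/h/ (between /z/ and /a/) is unaffected → [h].
/a/ — between /h/ and /ɡ/; rule 3 does not apply here → [a].
/ɡ/ meets the environment for rule 2 (immediately after a vowel) → [ɣ].
/e/ (between /ɡ/ and /f/) fails the environment for rule 3, so it stays [e].
/f/ — not in any rule's target class → [f].
/e/ — between /f/ and /n/, before a nasal consonant — surfaces as [ẽ] (rule 3).
/n/ (word-final): no rule targets it → [n].

[wizhaˈɣefẽn]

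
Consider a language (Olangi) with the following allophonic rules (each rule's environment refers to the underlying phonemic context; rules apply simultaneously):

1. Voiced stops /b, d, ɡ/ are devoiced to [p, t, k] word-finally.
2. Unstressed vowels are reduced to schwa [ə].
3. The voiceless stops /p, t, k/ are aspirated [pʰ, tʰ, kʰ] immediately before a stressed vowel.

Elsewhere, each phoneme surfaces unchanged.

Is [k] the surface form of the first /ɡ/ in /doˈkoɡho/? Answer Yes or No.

No

/ɡ/ (between /o/ and /h/) fails the environment for rule 1, so it stays [ɡ].
The actual realization is [ɡ], not [k].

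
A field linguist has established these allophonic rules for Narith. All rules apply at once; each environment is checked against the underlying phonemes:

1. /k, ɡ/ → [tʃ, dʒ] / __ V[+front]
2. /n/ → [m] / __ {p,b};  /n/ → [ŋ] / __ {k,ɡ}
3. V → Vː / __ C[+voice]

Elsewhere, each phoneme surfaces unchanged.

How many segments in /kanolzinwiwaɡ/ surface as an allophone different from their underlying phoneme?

5

Segments that undergo a rule: /a/ → [aː] (rule 3); /o/ → [oː] (rule 3); /i/ → [iː] (rule 3); /i/ → [iː] (rule 3); /a/ → [aː] (rule 3).
All other segments surface unchanged.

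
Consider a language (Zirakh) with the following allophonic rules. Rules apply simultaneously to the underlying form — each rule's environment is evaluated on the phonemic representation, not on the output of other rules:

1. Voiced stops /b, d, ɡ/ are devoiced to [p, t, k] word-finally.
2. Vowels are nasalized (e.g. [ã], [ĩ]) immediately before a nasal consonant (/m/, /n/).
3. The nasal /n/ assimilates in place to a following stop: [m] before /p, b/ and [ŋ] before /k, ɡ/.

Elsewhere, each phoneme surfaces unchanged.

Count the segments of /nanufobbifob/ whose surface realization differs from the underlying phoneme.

2

Segments that undergo a rule: /a/ → [ã] (rule 2); /b/ → [p] (rule 1).
All other segments surface unchanged.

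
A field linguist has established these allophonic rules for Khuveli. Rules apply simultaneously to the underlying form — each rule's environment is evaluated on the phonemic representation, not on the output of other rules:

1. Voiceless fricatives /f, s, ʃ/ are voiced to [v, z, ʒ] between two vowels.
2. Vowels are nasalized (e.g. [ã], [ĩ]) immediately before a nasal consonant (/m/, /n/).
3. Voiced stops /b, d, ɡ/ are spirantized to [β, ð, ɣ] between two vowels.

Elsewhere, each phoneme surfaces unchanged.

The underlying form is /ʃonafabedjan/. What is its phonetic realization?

[ʃõnavaβedjãn]

/ʃ/ (word-initial): rule 1 targets it, but not between two vowels → unchanged [ʃ].
/o/ (between /ʃ/ and /n/) occurs before a nasal consonant → [õ] by rule 2.
/n/ — not in any rule's target class → [n].
/a/ (between /n/ and /f/) is in the target of rule 2 but the environment (before a nasal consonant) is not met → [a].
/f/ — between /a/ and /a/, between two vowels — surfaces as [v] (rule 1).
/a/ (between /f/ and /b/): rule 2 targets it, but not before a nasal consonant → unchanged [a].
/b/ — between /a/ and /e/, between two vowels — surfaces as [β] (rule 3).
/e/ (between /b/ and /d/): rule 2 targets it, but not before a nasal consonant → unchanged [e].
/d/ (between /e/ and /j/): rule 3 targets it, but not between two vowels → unchanged [d].
/j/ — not in any rule's target class → [j].
/a/ (between /j/ and /n/): before a nasal consonant, so rule 2 applies → [ã].
/n/ — not in any rule's target class → [n].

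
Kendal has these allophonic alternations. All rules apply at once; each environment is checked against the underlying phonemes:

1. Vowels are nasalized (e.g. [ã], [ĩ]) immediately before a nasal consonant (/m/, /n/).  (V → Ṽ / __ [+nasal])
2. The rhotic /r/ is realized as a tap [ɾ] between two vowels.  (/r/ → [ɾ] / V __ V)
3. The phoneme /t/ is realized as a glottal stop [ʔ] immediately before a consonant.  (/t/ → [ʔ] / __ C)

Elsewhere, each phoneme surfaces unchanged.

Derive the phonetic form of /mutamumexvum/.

/u/ — between /m/ and /t/; rule 1 does not apply here → [u].
/t/ (between /u/ and /a/): rule 3 targets it, but not immediately before a consonant → unchanged [t].
Rule 1 applies to /a/ (between /t/ and /m/: before a nasal consonant) → [ã].
/u/ (between /m/ and /m/): before a nasal consonant, so rule 1 applies → [ũ].
/e/ — between /m/ and /x/; rule 1 does not apply here → [e].
Rule 1 applies to /u/ (between /v/ and /m/: before a nasal consonant) → [ũ].

[mutãmũmexvũm]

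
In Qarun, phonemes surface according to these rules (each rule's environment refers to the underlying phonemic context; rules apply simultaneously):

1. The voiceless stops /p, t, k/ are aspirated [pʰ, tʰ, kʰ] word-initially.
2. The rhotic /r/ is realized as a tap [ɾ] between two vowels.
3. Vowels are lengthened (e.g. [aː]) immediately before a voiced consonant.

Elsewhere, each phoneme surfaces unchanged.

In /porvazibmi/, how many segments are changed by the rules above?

Segments that undergo a rule: /p/ → [pʰ] (rule 1); /o/ → [oː] (rule 3); /a/ → [aː] (rule 3); /i/ → [iː] (rule 3).
All other segments surface unchanged.

4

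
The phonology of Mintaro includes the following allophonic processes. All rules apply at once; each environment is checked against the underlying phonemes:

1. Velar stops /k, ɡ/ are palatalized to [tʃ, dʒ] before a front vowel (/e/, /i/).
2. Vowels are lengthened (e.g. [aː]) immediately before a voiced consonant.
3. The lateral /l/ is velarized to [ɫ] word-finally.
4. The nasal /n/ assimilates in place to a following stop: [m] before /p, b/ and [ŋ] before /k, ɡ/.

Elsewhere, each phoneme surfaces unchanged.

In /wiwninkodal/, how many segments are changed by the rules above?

6

Segments that undergo a rule: /i/ → [iː] (rule 2); /i/ → [iː] (rule 2); /n/ → [ŋ] (rule 4); /o/ → [oː] (rule 2); /a/ → [aː] (rule 2); /l/ → [ɫ] (rule 3).
All other segments surface unchanged.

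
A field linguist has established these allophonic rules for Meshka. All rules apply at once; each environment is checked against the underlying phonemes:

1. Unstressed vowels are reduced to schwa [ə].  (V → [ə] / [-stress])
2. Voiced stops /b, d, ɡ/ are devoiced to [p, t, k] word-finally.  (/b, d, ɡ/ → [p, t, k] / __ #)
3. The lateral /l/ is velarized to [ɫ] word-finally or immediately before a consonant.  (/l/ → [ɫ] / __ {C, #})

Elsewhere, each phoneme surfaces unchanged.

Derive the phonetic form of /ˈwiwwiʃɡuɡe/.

[ˈwiwwəʃɡəɡə]

/w/ (word-initial): no rule targets it → [w].
/i/ (between /w/ and /w/): rule 1 targets it, but not in an unstressed syllable → unchanged [i].
/w/ (between /i/ and /w/) is unaffected → [w].
/w/ — not in any rule's target class → [w].
/i/ (between /w/ and /ʃ/): in an unstressed syllable, so rule 1 applies → [ə].
/ʃ/ (between /i/ and /ɡ/): no rule targets it → [ʃ].
/ɡ/ (between /ʃ/ and /u/) is in the target of rule 2 but the environment (word-finally) is not met → [ɡ].
/u/ (between /ɡ/ and /ɡ/) occurs in an unstressed syllable → [ə] by rule 1.
/ɡ/ (between /u/ and /e/) is in the target of rule 2 but the environment (word-finally) is not met → [ɡ].
/e/ — word-final, in an unstressed syllable — surfaces as [ə] (rule 1).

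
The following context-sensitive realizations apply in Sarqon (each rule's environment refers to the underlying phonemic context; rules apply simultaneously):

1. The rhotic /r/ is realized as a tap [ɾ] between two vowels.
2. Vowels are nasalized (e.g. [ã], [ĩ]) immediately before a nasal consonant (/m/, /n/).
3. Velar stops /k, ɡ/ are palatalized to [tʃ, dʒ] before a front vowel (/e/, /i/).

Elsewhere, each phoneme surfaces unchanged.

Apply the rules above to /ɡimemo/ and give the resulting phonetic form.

/ɡ/ — word-initial, before a front vowel — surfaces as [dʒ] (rule 3).
Rule 2 applies to /i/ (between /ɡ/ and /m/: before a nasal consonant) → [ĩ].
/m/ stays [m].
/e/ (between /m/ and /m/) occurs before a nasal consonant → [ẽ] by rule 2.
/m/ — not in any rule's target class → [m].
/o/ (word-final) fails the environment for rule 2, so it stays [o].

[dʒĩmẽmo]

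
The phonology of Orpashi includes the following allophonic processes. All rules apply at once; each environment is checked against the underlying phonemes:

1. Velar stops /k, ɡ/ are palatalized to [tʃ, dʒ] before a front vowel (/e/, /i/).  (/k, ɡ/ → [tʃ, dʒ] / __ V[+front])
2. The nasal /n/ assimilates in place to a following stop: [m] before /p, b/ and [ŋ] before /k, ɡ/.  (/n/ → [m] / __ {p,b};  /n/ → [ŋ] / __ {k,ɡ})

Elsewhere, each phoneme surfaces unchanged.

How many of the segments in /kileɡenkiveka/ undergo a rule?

4

Segments that undergo a rule: /k/ → [tʃ] (rule 1); /ɡ/ → [dʒ] (rule 1); /n/ → [ŋ] (rule 2); /k/ → [tʃ] (rule 1).
All other segments surface unchanged.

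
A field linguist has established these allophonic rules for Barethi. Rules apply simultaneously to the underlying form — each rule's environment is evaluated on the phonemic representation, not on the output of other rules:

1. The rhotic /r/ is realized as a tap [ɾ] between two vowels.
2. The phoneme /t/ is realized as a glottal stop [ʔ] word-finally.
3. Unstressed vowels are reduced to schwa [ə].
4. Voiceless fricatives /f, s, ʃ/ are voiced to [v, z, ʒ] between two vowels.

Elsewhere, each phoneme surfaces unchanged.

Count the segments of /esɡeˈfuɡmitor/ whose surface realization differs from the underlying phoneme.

5

Segments that undergo a rule: /e/ → [ə] (rule 3); /e/ → [ə] (rule 3); /f/ → [v] (rule 4); /i/ → [ə] (rule 3); /o/ → [ə] (rule 3).
All other segments surface unchanged.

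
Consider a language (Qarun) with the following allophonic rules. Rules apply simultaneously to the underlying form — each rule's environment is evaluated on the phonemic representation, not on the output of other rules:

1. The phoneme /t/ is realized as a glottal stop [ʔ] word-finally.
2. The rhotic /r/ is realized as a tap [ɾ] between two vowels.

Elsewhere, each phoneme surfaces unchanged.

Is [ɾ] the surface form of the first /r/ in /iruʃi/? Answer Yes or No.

/r/ meets the environment for rule 2 (between two vowels) → [ɾ].
The actual realization is [ɾ], which matches [ɾ].

Yes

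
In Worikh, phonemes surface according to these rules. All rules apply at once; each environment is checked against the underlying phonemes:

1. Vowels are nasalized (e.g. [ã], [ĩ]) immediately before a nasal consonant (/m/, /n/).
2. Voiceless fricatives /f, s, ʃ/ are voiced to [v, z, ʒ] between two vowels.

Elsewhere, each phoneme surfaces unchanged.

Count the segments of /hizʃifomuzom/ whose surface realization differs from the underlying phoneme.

3

Segments that undergo a rule: /f/ → [v] (rule 2); /o/ → [õ] (rule 1); /o/ → [õ] (rule 1).
All other segments surface unchanged.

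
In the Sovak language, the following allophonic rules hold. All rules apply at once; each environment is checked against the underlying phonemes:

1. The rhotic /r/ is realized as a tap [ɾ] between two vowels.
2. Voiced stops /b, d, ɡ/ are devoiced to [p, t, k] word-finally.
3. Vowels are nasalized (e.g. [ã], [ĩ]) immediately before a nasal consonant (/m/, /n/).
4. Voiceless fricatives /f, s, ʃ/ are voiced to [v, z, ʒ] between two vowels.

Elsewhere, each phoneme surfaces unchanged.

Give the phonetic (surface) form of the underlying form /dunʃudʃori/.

[dũnʃudʃoɾi]

/d/ — word-initial; rule 2 does not apply here → [d].
/u/ (between /d/ and /n/): before a nasal consonant, so rule 3 applies → [ũ].
/n/ — not in any rule's target class → [n].
/ʃ/ (between /n/ and /u/): rule 4 targets it, but not between two vowels → unchanged [ʃ].
/u/ (between /ʃ/ and /d/) fails the environment for rule 3, so it stays [u].
/d/ (between /u/ and /ʃ/) is in the target of rule 2 but the environment (word-finally) is not met → [d].
/ʃ/ — between /d/ and /o/; rule 4 does not apply here → [ʃ].
/o/ (between /ʃ/ and /r/): rule 3 targets it, but not before a nasal consonant → unchanged [o].
/r/ — between /o/ and /i/, between two vowels — surfaces as [ɾ] (rule 1).
/i/ (word-final): rule 3 targets it, but not before a nasal consonant → unchanged [i].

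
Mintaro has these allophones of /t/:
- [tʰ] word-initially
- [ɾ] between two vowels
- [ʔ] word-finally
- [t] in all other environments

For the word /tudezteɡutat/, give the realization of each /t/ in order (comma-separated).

Occurrence 1 (position 1): word-initially → [tʰ].
Occurrence 2 (position 6): no conditioning environment matches → elsewhere allophone [t].
Occurrence 3 (position 10): between two vowels → [ɾ].
Occurrence 4 (position 12): word-finally → [ʔ].

[tʰ], [t], [ɾ], [ʔ]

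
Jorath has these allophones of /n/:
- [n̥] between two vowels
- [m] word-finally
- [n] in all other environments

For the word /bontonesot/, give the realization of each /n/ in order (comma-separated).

Occurrence 1 (position 3): no conditioning environment matches → elsewhere allophone [n].
Occurrence 2 (position 6): between two vowels → [n̥].

[n], [n̥]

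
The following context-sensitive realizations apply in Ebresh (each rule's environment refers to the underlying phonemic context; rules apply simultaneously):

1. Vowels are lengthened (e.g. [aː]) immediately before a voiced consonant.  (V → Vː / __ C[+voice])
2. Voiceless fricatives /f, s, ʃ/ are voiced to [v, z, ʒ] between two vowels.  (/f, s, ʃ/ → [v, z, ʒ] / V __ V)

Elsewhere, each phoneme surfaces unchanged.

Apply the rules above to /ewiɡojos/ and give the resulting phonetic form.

[eːwiːɡoːjos]

/e/ meets the environment for rule 1 (before a voiced consonant) → [eː].
/w/ (between /e/ and /i/) is unaffected → [w].
/i/ (between /w/ and /ɡ/): before a voiced consonant, so rule 1 applies → [iː].
/ɡ/ (between /i/ and /o/): no rule targets it → [ɡ].
/o/ — between /ɡ/ and /j/, before a voiced consonant — surfaces as [oː] (rule 1).
/j/ — not in any rule's target class → [j].
/o/ (between /j/ and /s/): rule 1 targets it, but not before a voiced consonant → unchanged [o].
/s/ (word-final): rule 2 targets it, but not between two vowels → unchanged [s].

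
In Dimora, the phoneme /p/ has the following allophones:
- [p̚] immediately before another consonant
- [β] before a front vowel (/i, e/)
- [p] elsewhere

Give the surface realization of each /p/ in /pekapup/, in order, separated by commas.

Occurrence 1 (position 1): before a front vowel (/i, e/) → [β].
Occurrence 2 (position 5): no conditioning environment matches → elsewhere allophone [p].
Occurrence 3 (position 7): no conditioning environment matches → elsewhere allophone [p].

[β], [p], [p]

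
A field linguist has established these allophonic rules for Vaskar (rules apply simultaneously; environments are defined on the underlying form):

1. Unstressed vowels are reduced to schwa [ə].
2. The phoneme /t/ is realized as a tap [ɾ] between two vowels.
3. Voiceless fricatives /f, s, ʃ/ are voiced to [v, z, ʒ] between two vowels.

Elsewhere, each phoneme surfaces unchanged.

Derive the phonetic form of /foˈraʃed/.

[fəˈraʒəd]

/f/ (word-initial): rule 3 targets it, but not between two vowels → unchanged [f].
/o/ (between /f/ and /r/): in an unstressed syllable, so rule 1 applies → [ə].
/r/ (between /o/ and /a/) is unaffected → [r].
/a/ (between /r/ and /ʃ/) is in the target of rule 1 but the environment (in an unstressed syllable) is not met → [a].
/ʃ/ (between /a/ and /e/) occurs between two vowels → [ʒ] by rule 3.
/e/ (between /ʃ/ and /d/) occurs in an unstressed syllable → [ə] by rule 1.
/d/ (word-final) is unaffected → [d].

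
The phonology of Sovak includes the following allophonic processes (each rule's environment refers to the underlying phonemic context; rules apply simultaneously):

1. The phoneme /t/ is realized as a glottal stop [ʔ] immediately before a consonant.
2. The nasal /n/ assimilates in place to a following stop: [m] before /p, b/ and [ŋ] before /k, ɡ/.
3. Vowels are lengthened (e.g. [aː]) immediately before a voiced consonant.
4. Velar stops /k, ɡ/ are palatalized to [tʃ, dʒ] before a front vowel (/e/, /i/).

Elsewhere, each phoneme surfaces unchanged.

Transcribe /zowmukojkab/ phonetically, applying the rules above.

[zoːwmukoːjkaːb]

/z/ — not in any rule's target class → [z].
/o/ (between /z/ and /w/): before a voiced consonant, so rule 3 applies → [oː].
/w/ (between /o/ and /m/) is unaffected → [w].
/m/ — not in any rule's target class → [m].
/u/ (between /m/ and /k/) is in the target of rule 3 but the environment (before a voiced consonant) is not met → [u].
/k/ (between /u/ and /o/) fails the environment for rule 4, so it stays [k].
/o/ (between /k/ and /j/) occurs before a voiced consonant → [oː] by rule 3.
/j/ — not in any rule's target class → [j].
/k/ (between /j/ and /a/) is in the target of rule 4 but the environment (before a front vowel) is not met → [k].
/a/ — between /k/ and /b/, before a voiced consonant — surfaces as [aː] (rule 3).
/b/ — not in any rule's target class → [b].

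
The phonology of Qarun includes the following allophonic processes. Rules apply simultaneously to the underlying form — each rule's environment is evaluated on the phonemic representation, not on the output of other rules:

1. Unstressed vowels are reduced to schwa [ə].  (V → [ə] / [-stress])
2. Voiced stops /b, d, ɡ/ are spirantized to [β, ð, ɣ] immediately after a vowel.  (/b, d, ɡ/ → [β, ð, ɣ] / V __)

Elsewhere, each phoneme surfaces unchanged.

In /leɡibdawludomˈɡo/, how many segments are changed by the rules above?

Segments that undergo a rule: /e/ → [ə] (rule 1); /ɡ/ → [ɣ] (rule 2); /i/ → [ə] (rule 1); /b/ → [β] (rule 2); /a/ → [ə] (rule 1); /u/ → [ə] (rule 1); /d/ → [ð] (rule 2); /o/ → [ə] (rule 1).
All other segments surface unchanged.

8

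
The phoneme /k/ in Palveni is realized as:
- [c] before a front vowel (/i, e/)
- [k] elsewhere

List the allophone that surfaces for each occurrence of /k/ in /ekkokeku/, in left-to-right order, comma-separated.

Occurrence 1 (position 2): no conditioning environment matches → elsewhere allophone [k].
Occurrence 2 (position 3): no conditioning environment matches → elsewhere allophone [k].
Occurrence 3 (position 5): before a front vowel → [c].
Occurrence 4 (position 7): no conditioning environment matches → elsewhere allophone [k].

[k], [k], [c], [k]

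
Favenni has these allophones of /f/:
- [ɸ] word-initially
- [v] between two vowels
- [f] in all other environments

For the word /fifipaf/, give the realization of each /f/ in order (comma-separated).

[ɸ], [v], [f]

Occurrence 1 (position 1): word-initially → [ɸ].
Occurrence 2 (position 3): between two vowels → [v].
Occurrence 3 (position 7): no conditioning environment matches → elsewhere allophone [f].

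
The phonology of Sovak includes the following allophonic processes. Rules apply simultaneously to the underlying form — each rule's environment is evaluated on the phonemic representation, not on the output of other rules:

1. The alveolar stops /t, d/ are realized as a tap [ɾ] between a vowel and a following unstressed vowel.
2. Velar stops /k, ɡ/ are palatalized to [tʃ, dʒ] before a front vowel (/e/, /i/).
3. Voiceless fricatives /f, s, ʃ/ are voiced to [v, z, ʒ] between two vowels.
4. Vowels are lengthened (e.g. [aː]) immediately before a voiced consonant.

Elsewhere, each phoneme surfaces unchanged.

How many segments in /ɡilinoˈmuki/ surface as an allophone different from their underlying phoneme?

5

Segments that undergo a rule: /ɡ/ → [dʒ] (rule 2); /i/ → [iː] (rule 4); /i/ → [iː] (rule 4); /o/ → [oː] (rule 4); /k/ → [tʃ] (rule 2).
All other segments surface unchanged.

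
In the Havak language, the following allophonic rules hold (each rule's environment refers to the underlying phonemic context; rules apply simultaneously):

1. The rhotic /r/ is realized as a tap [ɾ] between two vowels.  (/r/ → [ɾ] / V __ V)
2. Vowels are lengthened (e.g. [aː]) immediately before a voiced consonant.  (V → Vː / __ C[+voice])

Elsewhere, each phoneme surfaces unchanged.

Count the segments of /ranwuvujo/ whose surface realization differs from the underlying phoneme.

3

Segments that undergo a rule: /a/ → [aː] (rule 2); /u/ → [uː] (rule 2); /u/ → [uː] (rule 2).
All other segments surface unchanged.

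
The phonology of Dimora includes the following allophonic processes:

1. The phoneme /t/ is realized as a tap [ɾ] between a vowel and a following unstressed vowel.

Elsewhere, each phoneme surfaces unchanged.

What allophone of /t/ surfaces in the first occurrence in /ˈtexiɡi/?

/t/ — word-initial; rule 1 does not apply here → [t].

[t]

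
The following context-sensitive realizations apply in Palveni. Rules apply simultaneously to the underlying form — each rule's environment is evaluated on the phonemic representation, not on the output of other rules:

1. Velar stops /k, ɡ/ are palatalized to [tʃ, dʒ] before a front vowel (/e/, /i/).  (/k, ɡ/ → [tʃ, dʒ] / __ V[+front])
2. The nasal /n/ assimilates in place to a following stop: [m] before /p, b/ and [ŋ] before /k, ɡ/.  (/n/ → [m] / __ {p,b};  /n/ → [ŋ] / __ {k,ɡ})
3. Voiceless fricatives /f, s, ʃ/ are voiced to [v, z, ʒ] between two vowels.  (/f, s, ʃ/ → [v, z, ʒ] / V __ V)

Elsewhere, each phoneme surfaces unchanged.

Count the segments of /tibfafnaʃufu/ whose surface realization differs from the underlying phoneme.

2

Segments that undergo a rule: /ʃ/ → [ʒ] (rule 3); /f/ → [v] (rule 3).
All other segments surface unchanged.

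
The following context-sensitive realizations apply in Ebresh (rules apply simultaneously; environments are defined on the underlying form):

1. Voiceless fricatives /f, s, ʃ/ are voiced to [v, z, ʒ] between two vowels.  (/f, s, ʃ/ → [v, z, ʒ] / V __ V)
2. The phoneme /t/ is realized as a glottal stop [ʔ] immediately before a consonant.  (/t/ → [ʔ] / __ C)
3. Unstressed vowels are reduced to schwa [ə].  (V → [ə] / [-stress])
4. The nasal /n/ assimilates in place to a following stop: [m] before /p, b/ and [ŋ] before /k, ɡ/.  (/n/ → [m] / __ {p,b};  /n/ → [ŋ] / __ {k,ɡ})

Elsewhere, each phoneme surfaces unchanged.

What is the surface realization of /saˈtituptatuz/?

/s/ (word-initial) fails the environment for rule 1, so it stays [s].
/a/ meets the environment for rule 3 (in an unstressed syllable) → [ə].
/t/ (between /a/ and /i/): rule 2 targets it, but not immediately before a consonant → unchanged [t].
/i/ (between /t/ and /t/): rule 3 targets it, but not in an unstressed syllable → unchanged [i].
/t/ — between /i/ and /u/; rule 2 does not apply here → [t].
/u/ (between /t/ and /p/) occurs in an unstressed syllable → [ə] by rule 3.
/p/ (between /u/ and /t/): no rule targets it → [p].
/t/ (between /p/ and /a/) is in the target of rule 2 but the environment (immediately before a consonant) is not met → [t].
Rule 3 applies to /a/ (between /t/ and /t/: in an unstressed syllable) → [ə].
/t/ (between /a/ and /u/) fails the environment for rule 2, so it stays [t].
/u/ meets the environment for rule 3 (in an unstressed syllable) → [ə].
/z/ (word-final) is unaffected → [z].

[səˈtitəptətəz]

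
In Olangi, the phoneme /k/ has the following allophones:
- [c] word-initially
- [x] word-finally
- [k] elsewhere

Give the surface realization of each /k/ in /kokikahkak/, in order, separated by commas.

[c], [k], [k], [k], [x]

Occurrence 1 (position 1): word-initially → [c].
Occurrence 2 (position 3): no conditioning environment matches → elsewhere allophone [k].
Occurrence 3 (position 5): no conditioning environment matches → elsewhere allophone [k].
Occurrence 4 (position 8): no conditioning environment matches → elsewhere allophone [k].
Occurrence 5 (position 10): word-finally → [x].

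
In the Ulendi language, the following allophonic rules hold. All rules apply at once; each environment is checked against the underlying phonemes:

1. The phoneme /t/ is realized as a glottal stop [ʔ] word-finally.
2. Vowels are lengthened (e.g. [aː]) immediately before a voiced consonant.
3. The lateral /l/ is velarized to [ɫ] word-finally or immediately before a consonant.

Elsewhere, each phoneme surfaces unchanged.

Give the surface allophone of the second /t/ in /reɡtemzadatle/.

[t]

/t/ — between /a/ and /l/; rule 1 does not apply here → [t].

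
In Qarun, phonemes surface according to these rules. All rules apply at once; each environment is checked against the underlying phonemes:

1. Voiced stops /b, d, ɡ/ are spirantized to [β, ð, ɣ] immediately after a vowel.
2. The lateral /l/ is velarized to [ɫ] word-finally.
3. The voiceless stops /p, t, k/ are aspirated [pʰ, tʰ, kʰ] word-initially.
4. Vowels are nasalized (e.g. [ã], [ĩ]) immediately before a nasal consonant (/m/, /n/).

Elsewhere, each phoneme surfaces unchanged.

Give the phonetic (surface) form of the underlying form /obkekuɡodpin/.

/o/ (word-initial) fails the environment for rule 4, so it stays [o].
/b/ — between /o/ and /k/, immediately after a vowel — surfaces as [β] (rule 1).
/k/ — between /b/ and /e/; rule 3 does not apply here → [k].
/e/ (between /k/ and /k/) is in the target of rule 4 but the environment (before a nasal consonant) is not met → [e].
/k/ (between /e/ and /u/) fails the environment for rule 3, so it stays [k].
/u/ (between /k/ and /ɡ/): rule 4 targets it, but not before a nasal consonant → unchanged [u].
/ɡ/ (between /u/ and /o/): immediately after a vowel, so rule 1 applies → [ɣ].
/o/ (between /ɡ/ and /d/) fails the environment for rule 4, so it stays [o].
Rule 1 applies to /d/ (between /o/ and /p/: immediately after a vowel) → [ð].
/p/ (between /d/ and /i/) fails the environment for rule 3, so it stays [p].
Rule 4 applies to /i/ (between /p/ and /n/: before a nasal consonant) → [ĩ].
/n/ (word-final): no rule targets it → [n].

[oβkekuɣoðpĩn]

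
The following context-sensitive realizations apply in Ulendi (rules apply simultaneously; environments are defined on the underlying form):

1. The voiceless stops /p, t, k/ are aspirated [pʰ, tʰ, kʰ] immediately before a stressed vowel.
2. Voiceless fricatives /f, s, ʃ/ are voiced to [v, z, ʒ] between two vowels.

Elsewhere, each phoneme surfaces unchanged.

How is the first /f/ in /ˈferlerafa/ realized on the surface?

[f]

/f/ (word-initial): rule 2 targets it, but not between two vowels → unchanged [f].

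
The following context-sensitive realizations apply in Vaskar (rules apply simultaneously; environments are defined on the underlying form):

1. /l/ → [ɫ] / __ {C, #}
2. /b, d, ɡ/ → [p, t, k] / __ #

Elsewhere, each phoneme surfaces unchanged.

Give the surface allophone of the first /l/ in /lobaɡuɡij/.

[l]

/l/ (word-initial): rule 1 targets it, but not word-finally or immediately before a consonant → unchanged [l].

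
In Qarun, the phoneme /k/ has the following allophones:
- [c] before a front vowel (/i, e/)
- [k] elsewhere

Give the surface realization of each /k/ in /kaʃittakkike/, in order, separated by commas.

Occurrence 1 (position 1): no conditioning environment matches → elsewhere allophone [k].
Occurrence 2 (position 8): no conditioning environment matches → elsewhere allophone [k].
Occurrence 3 (position 9): before a front vowel → [c].
Occurrence 4 (position 11): before a front vowel → [c].

[k], [k], [c], [c]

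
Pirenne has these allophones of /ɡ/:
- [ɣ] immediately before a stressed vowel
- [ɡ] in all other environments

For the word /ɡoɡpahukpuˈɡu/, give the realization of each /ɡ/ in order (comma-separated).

[ɡ], [ɡ], [ɣ]

Occurrence 1 (position 1): no conditioning environment matches → elsewhere allophone [ɡ].
Occurrence 2 (position 3): no conditioning environment matches → elsewhere allophone [ɡ].
Occurrence 3 (position 11): immediately before a stressed vowel → [ɣ].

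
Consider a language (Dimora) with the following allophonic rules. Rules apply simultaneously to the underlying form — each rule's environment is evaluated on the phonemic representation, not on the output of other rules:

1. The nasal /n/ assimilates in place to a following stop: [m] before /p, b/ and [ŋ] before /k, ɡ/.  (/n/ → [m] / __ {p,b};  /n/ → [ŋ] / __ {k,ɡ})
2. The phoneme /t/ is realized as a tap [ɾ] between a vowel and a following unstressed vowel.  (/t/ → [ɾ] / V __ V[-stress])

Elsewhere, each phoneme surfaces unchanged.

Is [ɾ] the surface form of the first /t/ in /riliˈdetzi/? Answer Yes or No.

No

/t/ (between /e/ and /z/) fails the environment for rule 2, so it stays [t].
The actual realization is [t], not [ɾ].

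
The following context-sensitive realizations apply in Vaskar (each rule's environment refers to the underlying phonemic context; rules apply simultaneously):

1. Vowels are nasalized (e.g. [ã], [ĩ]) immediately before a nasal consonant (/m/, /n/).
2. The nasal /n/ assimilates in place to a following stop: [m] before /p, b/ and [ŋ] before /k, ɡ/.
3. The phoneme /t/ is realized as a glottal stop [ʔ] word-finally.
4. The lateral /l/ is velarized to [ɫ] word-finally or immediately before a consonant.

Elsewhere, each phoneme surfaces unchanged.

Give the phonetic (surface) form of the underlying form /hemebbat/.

[hẽmebbaʔ]

/h/ (word-initial): no rule targets it → [h].
/e/ meets the environment for rule 1 (before a nasal consonant) → [ẽ].
/m/ — not in any rule's target class → [m].
/e/ (between /m/ and /b/) fails the environment for rule 1, so it stays [e].
/b/ stays [b].
/b/ (between /b/ and /a/): no rule targets it → [b].
/a/ (between /b/ and /t/) fails the environment for rule 1, so it stays [a].
Rule 3 applies to /t/ (word-final: word-finally) → [ʔ].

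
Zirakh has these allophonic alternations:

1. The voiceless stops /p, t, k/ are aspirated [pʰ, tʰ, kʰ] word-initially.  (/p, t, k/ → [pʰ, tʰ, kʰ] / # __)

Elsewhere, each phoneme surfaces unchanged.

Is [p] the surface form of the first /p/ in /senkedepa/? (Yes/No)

Yes

/p/ (between /e/ and /a/) fails the environment for rule 1, so it stays [p].
The actual realization is [p], which matches [p].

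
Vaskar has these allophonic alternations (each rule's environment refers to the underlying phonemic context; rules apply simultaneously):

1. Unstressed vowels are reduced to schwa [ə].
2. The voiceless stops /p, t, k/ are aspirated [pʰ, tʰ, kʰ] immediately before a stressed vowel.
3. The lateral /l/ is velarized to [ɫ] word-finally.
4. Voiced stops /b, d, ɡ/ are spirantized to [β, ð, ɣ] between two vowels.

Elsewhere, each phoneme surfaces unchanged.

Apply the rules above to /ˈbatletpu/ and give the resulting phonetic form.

[ˈbatlətpə]

/b/ (word-initial): rule 4 targets it, but not between two vowels → unchanged [b].
/a/ (between /b/ and /t/) is in the target of rule 1 but the environment (in an unstressed syllable) is not met → [a].
/t/ (between /a/ and /l/) fails the environment for rule 2, so it stays [t].
/l/ — between /t/ and /e/; rule 3 does not apply here → [l].
/e/ meets the environment for rule 1 (in an unstressed syllable) → [ə].
/t/ — between /e/ and /p/; rule 2 does not apply here → [t].
/p/ (between /t/ and /u/) fails the environment for rule 2, so it stays [p].
/u/ (word-final): in an unstressed syllable, so rule 1 applies → [ə].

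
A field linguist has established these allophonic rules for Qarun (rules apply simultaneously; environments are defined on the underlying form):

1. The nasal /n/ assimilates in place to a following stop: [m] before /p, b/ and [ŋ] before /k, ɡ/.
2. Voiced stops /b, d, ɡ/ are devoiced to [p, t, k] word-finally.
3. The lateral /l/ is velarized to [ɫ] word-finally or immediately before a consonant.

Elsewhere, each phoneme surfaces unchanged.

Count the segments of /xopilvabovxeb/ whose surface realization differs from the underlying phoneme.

2

Segments that undergo a rule: /l/ → [ɫ] (rule 3); /b/ → [p] (rule 2).
All other segments surface unchanged.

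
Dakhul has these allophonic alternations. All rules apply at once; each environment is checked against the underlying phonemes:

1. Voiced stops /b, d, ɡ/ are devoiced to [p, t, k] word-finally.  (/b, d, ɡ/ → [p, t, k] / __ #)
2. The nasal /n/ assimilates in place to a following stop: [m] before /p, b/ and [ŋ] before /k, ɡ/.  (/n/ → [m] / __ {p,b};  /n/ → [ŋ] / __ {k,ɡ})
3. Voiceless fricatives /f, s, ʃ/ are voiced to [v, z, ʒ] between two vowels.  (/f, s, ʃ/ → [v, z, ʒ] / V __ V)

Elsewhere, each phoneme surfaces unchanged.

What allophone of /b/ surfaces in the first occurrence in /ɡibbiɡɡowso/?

[b]

/b/ — between /i/ and /b/; rule 1 does not apply here → [b].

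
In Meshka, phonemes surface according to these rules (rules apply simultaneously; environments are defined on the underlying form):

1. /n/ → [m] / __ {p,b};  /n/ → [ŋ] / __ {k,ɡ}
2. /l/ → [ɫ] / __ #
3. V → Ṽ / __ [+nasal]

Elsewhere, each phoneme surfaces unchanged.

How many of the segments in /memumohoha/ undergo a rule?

Segments that undergo a rule: /e/ → [ẽ] (rule 3); /u/ → [ũ] (rule 3).
All other segments surface unchanged.

2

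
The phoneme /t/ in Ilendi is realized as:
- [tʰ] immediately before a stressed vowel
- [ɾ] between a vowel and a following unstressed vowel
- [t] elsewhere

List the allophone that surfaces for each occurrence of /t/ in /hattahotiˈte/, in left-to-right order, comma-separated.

Occurrence 1 (position 3): no conditioning environment matches → elsewhere allophone [t].
Occurrence 2 (position 4): no conditioning environment matches → elsewhere allophone [t].
Occurrence 3 (position 8): between a vowel and an unstressed vowel → [ɾ].
Occurrence 4 (position 10): immediately before a stressed vowel → [tʰ].

[t], [t], [ɾ], [tʰ]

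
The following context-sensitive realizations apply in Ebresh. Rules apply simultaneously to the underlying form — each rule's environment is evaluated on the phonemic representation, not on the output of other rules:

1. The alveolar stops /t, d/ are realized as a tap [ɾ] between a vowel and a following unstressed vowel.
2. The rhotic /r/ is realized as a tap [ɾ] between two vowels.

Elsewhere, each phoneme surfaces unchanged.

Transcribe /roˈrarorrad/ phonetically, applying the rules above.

/r/ (word-initial): rule 2 targets it, but not between two vowels → unchanged [r].
/r/ (between /o/ and /a/) occurs between two vowels → [ɾ] by rule 2.
/r/ (between /a/ and /o/) occurs between two vowels → [ɾ] by rule 2.
/r/ (between /o/ and /r/) fails the environment for rule 2, so it stays [r].
/r/ (between /r/ and /a/) fails the environment for rule 2, so it stays [r].
/d/ (word-final) is in the target of rule 1 but the environment (between a vowel and a following unstressed vowel) is not met → [d].

[roˈɾaɾorrad]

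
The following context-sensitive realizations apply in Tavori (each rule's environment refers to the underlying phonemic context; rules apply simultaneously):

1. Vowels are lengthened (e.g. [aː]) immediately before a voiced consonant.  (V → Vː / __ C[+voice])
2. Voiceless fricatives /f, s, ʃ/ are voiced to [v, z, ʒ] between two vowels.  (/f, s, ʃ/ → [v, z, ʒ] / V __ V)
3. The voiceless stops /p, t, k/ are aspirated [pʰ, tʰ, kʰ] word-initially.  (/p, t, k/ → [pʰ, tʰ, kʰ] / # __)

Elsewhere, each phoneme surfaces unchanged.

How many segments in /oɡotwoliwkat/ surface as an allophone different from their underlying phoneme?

3

Segments that undergo a rule: /o/ → [oː] (rule 1); /o/ → [oː] (rule 1); /i/ → [iː] (rule 1).
All other segments surface unchanged.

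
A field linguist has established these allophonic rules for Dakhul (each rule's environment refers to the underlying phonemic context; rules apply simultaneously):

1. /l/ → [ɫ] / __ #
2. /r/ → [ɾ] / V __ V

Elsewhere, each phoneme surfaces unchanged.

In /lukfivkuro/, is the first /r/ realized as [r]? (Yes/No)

No

/r/ (between /u/ and /o/): between two vowels, so rule 2 applies → [ɾ].
The actual realization is [ɾ], not [r].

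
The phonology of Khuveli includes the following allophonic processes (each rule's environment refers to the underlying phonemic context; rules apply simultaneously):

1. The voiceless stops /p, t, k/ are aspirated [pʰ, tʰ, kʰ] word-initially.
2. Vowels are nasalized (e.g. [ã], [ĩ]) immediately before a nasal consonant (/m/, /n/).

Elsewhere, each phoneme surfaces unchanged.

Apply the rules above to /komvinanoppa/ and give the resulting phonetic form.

[kʰõmvĩnãnoppa]

/k/ (word-initial): word-initially, so rule 1 applies → [kʰ].
/o/ — between /k/ and /m/, before a nasal consonant — surfaces as [õ] (rule 2).
/m/ (between /o/ and /v/) is unaffected → [m].
/v/ (between /m/ and /i/) is unaffected → [v].
/i/ — between /v/ and /n/, before a nasal consonant — surfaces as [ĩ] (rule 2).
/n/ stays [n].
Rule 2 applies to /a/ (between /n/ and /n/: before a nasal consonant) → [ã].
/n/ — not in any rule's target class → [n].
/o/ (between /n/ and /p/): rule 2 targets it, but not before a nasal consonant → unchanged [o].
/p/ (between /o/ and /p/): rule 1 targets it, but not word-initially → unchanged [p].
/p/ (between /p/ and /a/) fails the environment for rule 1, so it stays [p].
/a/ (word-final) fails the environment for rule 2, so it stays [a].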